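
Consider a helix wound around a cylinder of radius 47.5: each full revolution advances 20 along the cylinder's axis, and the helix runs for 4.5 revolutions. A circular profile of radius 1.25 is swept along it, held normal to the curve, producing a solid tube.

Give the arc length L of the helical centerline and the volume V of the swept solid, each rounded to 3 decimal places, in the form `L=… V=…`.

L=1346.043 V=6607.373

2πR = 2π·47.5 = 298.451302
per-turn = √(298.451302² + 20²) = √(89073.1797 + 400) = √89473.1797 = 299.120678
L = 4.5 × 299.120678 = 1346.043049
V = π·1.25² × L = 4.908739 × 1346.043049 = 6607.373365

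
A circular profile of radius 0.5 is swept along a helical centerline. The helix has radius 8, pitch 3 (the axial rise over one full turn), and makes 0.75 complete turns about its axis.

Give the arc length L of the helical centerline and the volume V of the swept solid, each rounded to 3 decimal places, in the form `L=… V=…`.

2πR = 2π·8 = 50.265482
per-turn = √(50.265482² + 3²) = √(2526.6187 + 9) = √2535.6187 = 50.354928
L = 0.75 × 50.354928 = 37.766196
V = π·0.5² × L = 0.785398 × 37.766196 = 29.661501

L=37.766 V=29.662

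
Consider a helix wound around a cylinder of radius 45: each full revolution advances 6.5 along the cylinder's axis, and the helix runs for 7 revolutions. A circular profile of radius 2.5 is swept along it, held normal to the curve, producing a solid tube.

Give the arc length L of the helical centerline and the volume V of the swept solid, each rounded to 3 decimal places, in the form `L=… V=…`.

2πR = 2π·45 = 282.743339
per-turn = √(282.743339² + 6.5²) = √(79943.7956 + 42.25) = √79986.0456 = 282.818043
L = 7 × 282.818043 = 1979.726304
V = π·2.5² × L = 19.634954 × 1979.726304 = 38871.835070

L=1979.726 V=38871.835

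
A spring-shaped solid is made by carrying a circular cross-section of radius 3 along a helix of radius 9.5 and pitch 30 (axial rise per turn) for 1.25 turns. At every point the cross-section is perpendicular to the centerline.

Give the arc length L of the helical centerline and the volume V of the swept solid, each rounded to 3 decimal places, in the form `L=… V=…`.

L=83.506 V=2361.089

2πR = 2π·9.5 = 59.690260
per-turn = √(59.690260² + 30²) = √(3562.9272 + 900) = √4462.9272 = 66.805143
L = 1.25 × 66.805143 = 83.506429
V = π·3² × L = 28.274334 × 83.506429 = 2361.088663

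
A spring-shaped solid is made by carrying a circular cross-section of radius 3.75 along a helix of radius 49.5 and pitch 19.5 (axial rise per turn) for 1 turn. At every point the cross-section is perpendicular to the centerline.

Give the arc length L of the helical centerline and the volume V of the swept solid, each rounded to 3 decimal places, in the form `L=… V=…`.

L=311.628 V=13767.320

2πR = 2π·49.5 = 311.017673
per-turn = √(311.017673² + 19.5²) = √(96731.9927 + 380.25) = √97112.2427 = 311.628373
L = 1 × 311.628373 = 311.628373
V = π·3.75² × L = 44.178647 × 311.628373 = 13767.319781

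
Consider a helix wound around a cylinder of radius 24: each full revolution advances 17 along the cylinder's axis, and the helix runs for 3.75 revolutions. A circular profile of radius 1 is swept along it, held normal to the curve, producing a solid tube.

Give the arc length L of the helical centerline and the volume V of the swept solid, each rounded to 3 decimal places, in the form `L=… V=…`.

L=569.069 V=1787.782

2πR = 2π·24 = 150.796447
per-turn = √(150.796447² + 17²) = √(22739.5685 + 289) = √23028.5685 = 151.751667
L = 3.75 × 151.751667 = 569.068753
V = π·1² × L = 3.141593 × 569.068753 = 1787.782212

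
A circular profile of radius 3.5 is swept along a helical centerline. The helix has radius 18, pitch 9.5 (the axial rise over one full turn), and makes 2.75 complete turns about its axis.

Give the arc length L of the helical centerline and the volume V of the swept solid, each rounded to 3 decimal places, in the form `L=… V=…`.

2πR = 2π·18 = 113.097336
per-turn = √(113.097336² + 9.5²) = √(12791.0073 + 90.25) = √12881.2573 = 113.495627
L = 2.75 × 113.495627 = 312.112974
V = π·3.5² × L = 38.484510 × 312.112974 = 12011.514860

L=312.113 V=12011.515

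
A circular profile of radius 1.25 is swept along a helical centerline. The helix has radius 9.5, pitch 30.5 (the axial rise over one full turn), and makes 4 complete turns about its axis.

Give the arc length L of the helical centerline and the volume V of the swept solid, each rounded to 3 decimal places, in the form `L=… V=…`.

L=268.125 V=1316.154

2πR = 2π·9.5 = 59.690260
per-turn = √(59.690260² + 30.5²) = √(3562.9272 + 930.25) = √4493.1772 = 67.031166
L = 4 × 67.031166 = 268.124663
V = π·1.25² × L = 4.908739 × 268.124663 = 1316.153863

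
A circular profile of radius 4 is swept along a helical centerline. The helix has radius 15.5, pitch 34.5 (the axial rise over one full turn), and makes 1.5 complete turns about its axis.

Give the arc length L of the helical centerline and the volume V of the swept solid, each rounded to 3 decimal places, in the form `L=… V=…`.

L=154.979 V=7790.114

2πR = 2π·15.5 = 97.389372
per-turn = √(97.389372² + 34.5²) = √(9484.6898 + 1190.25) = √10674.9398 = 103.319600
L = 1.5 × 103.319600 = 154.979401
V = π·4² × L = 50.265482 × 154.979401 = 7790.114343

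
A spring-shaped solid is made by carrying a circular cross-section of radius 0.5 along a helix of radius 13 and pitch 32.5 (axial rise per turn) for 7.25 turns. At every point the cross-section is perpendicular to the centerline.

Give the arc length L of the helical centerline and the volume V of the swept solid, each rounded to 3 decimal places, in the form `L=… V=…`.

L=637.345 V=500.569

2πR = 2π·13 = 81.681409
per-turn = √(81.681409² + 32.5²) = √(6671.8526 + 1056.25) = √7728.1026 = 87.909627
L = 7.25 × 87.909627 = 637.344798
V = π·0.5² × L = 0.785398 × 637.344798 = 500.569434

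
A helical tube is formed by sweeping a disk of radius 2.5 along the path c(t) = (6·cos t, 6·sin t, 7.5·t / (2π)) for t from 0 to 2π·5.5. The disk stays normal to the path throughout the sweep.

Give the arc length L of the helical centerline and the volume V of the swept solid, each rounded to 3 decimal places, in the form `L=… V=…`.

2πR = 2π·6 = 37.699112
per-turn = √(37.699112² + 7.5²) = √(1421.2230 + 56.25) = √1477.4730 = 38.437911
L = 5.5 × 38.437911 = 211.408513
V = π·2.5² × L = 19.634954 × 211.408513 = 4150.996441

L=211.409 V=4150.996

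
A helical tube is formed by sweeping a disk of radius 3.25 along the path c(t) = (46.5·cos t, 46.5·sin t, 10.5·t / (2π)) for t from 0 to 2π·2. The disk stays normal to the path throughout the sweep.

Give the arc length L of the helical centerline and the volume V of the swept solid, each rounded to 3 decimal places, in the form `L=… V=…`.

2πR = 2π·46.5 = 292.168117
per-turn = √(292.168117² + 10.5²) = √(85362.2085 + 110.25) = √85472.4585 = 292.356732
L = 2 × 292.356732 = 584.713463
V = π·3.25² × L = 33.183072 × 584.713463 = 19402.589179

L=584.713 V=19402.589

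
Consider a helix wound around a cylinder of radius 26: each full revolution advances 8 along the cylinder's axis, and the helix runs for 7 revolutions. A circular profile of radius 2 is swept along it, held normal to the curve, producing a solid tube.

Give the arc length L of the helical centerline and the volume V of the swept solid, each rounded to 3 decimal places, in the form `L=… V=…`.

2πR = 2π·26 = 163.362818
per-turn = √(163.362818² + 8²) = √(26687.4103 + 64) = √26751.4103 = 163.558584
L = 7 × 163.558584 = 1144.910086
V = π·2² × L = 12.566371 × 1144.910086 = 14387.364459

L=1144.910 V=14387.364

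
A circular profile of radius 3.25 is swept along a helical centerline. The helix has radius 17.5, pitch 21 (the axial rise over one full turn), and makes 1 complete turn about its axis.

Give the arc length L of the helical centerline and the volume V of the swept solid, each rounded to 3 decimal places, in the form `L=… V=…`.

L=111.943 V=3714.617

2πR = 2π·17.5 = 109.955743
per-turn = √(109.955743² + 21²) = √(12090.2654 + 441) = √12531.2654 = 111.943135
L = 1 × 111.943135 = 111.943135
V = π·3.25² × L = 33.183072 × 111.943135 = 3714.617142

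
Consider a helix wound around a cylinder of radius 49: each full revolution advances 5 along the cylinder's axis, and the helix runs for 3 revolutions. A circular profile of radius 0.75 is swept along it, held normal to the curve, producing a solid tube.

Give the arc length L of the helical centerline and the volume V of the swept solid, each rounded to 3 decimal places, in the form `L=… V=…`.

L=923.750 V=1632.401

2πR = 2π·49 = 307.876080
per-turn = √(307.876080² + 5²) = √(94787.6807 + 25) = √94812.6807 = 307.916678
L = 3 × 307.916678 = 923.750034
V = π·0.75² × L = 1.767146 × 923.750034 = 1632.401056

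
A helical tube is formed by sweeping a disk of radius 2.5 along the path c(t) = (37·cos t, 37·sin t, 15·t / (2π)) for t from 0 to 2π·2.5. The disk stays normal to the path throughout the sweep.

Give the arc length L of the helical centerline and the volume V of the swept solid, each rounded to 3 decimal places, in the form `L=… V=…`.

2πR = 2π·37 = 232.477856
per-turn = √(232.477856² + 15²) = √(54045.9537 + 225) = √54270.9537 = 232.961271
L = 2.5 × 232.961271 = 582.403177
V = π·2.5² × L = 19.634954 × 582.403177 = 11435.459640

L=582.403 V=11435.460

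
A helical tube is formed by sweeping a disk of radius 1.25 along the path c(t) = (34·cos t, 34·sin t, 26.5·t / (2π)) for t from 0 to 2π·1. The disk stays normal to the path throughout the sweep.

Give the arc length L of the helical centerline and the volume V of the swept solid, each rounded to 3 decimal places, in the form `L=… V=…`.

L=215.266 V=1056.683

2πR = 2π·34 = 213.628300
per-turn = √(213.628300² + 26.5²) = √(45637.0508 + 702.25) = √46339.3008 = 215.265652
L = 1 × 215.265652 = 215.265652
V = π·1.25² × L = 4.908739 × 215.265652 = 1056.682796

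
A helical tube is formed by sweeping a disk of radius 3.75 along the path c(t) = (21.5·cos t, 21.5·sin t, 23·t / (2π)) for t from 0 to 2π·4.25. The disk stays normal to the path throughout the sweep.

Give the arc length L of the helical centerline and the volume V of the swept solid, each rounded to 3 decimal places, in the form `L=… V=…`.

L=582.388 V=25729.114

2πR = 2π·21.5 = 135.088484
per-turn = √(135.088484² + 23²) = √(18248.8985 + 529) = √18777.8985 = 137.032473
L = 4.25 × 137.032473 = 582.388008
V = π·3.75² × L = 44.178647 × 582.388008 = 25729.114061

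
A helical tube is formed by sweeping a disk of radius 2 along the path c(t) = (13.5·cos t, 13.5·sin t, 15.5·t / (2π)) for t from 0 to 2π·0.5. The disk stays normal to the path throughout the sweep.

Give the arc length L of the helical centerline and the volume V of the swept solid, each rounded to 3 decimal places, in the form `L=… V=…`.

2πR = 2π·13.5 = 84.823002
per-turn = √(84.823002² + 15.5²) = √(7194.9416 + 240.25) = √7435.1916 = 86.227557
L = 0.5 × 86.227557 = 43.113779
V = π·2² × L = 12.566371 × 43.113779 = 541.783720

L=43.114 V=541.784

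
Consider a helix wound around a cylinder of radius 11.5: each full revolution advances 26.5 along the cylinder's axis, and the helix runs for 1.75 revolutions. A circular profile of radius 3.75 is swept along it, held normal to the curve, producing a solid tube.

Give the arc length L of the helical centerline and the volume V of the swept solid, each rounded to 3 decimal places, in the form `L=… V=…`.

L=134.685 V=5950.196

2πR = 2π·11.5 = 72.256631
per-turn = √(72.256631² + 26.5²) = √(5221.0207 + 702.25) = √5923.2707 = 76.962788
L = 1.75 × 76.962788 = 134.684879
V = π·3.75² × L = 44.178647 × 134.684879 = 5950.195680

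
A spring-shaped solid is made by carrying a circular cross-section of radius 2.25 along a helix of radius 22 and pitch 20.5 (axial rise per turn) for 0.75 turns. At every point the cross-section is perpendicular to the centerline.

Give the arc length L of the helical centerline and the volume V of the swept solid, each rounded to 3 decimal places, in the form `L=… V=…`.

2πR = 2π·22 = 138.230077
per-turn = √(138.230077² + 20.5²) = √(19107.5541 + 420.25) = √19527.8041 = 139.741920
L = 0.75 × 139.741920 = 104.806440
V = π·2.25² × L = 15.904313 × 104.806440 = 1666.874403

L=104.806 V=1666.874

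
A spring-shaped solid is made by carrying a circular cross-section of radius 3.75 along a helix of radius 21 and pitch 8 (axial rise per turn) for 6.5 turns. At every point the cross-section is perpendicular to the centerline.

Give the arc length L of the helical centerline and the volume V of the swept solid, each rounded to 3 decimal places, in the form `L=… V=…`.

2πR = 2π·21 = 131.946891
per-turn = √(131.946891² + 8²) = √(17409.9822 + 64) = √17473.9822 = 132.189191
L = 6.5 × 132.189191 = 859.229740
V = π·3.75² × L = 44.178647 × 859.229740 = 37959.607118

L=859.230 V=37959.607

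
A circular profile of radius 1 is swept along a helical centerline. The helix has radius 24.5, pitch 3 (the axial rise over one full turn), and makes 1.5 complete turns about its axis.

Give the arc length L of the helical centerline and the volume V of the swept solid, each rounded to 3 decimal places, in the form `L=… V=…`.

L=230.951 V=725.554

2πR = 2π·24.5 = 153.938040
per-turn = √(153.938040² + 3²) = √(23696.9202 + 9) = √23705.9202 = 153.967270
L = 1.5 × 153.967270 = 230.950905
V = π·1² × L = 3.141593 × 230.950905 = 725.553666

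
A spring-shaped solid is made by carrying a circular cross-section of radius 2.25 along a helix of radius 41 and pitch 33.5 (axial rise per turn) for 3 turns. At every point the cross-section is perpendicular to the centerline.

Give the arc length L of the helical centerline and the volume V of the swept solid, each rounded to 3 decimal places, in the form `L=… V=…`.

L=779.339 V=12394.851

2πR = 2π·41 = 257.610598
per-turn = √(257.610598² + 33.5²) = √(66363.2200 + 1122.25) = √67485.4700 = 259.779657
L = 3 × 259.779657 = 779.338970
V = π·2.25² × L = 15.904313 × 779.338970 = 12394.850761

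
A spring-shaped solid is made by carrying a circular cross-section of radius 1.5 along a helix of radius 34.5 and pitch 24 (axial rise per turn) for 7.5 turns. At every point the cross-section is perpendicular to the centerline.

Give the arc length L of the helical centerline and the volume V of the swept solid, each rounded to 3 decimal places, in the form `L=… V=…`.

2πR = 2π·34.5 = 216.769893
per-turn = √(216.769893² + 24²) = √(46989.1866 + 576) = √47565.1866 = 218.094444
L = 7.5 × 218.094444 = 1635.708331
V = π·1.5² × L = 7.068583 × 1635.708331 = 11562.140870

L=1635.708 V=11562.141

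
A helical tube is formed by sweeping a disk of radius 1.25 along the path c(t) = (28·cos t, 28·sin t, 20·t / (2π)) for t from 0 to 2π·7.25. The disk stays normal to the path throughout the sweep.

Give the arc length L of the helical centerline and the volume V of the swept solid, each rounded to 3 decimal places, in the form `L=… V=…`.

L=1283.702 V=6301.358

2πR = 2π·28 = 175.929189
per-turn = √(175.929189² + 20²) = √(30951.0794 + 400) = √31351.0794 = 177.062360
L = 7.25 × 177.062360 = 1283.702111
V = π·1.25² × L = 4.908739 × 1283.702111 = 6301.358004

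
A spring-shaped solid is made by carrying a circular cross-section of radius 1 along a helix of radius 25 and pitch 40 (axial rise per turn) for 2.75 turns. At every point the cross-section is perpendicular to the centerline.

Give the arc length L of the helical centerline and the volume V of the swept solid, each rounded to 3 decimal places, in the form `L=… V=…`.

L=445.755 V=1400.380

2πR = 2π·25 = 157.079633
per-turn = √(157.079633² + 40²) = √(24674.0110 + 1600) = √26274.0110 = 162.092600
L = 2.75 × 162.092600 = 445.754650
V = π·1² × L = 3.141593 × 445.754650 = 1400.379534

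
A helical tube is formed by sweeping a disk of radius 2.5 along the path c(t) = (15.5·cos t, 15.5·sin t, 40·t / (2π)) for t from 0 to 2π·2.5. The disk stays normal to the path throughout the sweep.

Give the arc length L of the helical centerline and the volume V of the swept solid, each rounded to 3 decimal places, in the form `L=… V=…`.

2πR = 2π·15.5 = 97.389372
per-turn = √(97.389372² + 40²) = √(9484.6898 + 1600) = √11084.6898 = 105.283854
L = 2.5 × 105.283854 = 263.209634
V = π·2.5² × L = 19.634954 × 263.209634 = 5168.109078

L=263.210 V=5168.109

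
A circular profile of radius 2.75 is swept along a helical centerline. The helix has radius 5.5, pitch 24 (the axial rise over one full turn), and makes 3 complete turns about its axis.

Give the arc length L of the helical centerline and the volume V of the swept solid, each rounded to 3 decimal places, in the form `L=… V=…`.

2πR = 2π·5.5 = 34.557519
per-turn = √(34.557519² + 24²) = √(1194.2221 + 576) = √1770.2221 = 42.074008
L = 3 × 42.074008 = 126.222023
V = π·2.75² × L = 23.758294 × 126.222023 = 2998.819997

L=126.222 V=2998.820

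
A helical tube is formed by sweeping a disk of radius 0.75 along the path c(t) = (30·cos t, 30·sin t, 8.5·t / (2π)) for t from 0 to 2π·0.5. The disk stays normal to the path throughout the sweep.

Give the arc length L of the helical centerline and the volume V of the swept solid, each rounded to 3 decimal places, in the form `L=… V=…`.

2πR = 2π·30 = 188.495559
per-turn = √(188.495559² + 8.5²) = √(35530.5758 + 72.25) = √35602.8258 = 188.687111
L = 0.5 × 188.687111 = 94.343555
V = π·0.75² × L = 1.767146 × 94.343555 = 166.718824

L=94.344 V=166.719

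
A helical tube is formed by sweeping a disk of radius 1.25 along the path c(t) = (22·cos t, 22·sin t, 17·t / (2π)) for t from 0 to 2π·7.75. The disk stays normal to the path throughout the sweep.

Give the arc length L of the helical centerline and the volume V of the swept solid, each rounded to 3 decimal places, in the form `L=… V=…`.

2πR = 2π·22 = 138.230077
per-turn = √(138.230077² + 17²) = √(19107.5541 + 289) = √19396.5541 = 139.271512
L = 7.75 × 139.271512 = 1079.354220
V = π·1.25² × L = 4.908739 × 1079.354220 = 5298.267637

L=1079.354 V=5298.268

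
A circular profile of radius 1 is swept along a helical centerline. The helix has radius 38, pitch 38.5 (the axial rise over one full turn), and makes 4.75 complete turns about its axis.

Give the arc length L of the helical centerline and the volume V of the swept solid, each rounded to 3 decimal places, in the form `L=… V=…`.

L=1148.765 V=3608.950

2πR = 2π·38 = 238.761042
per-turn = √(238.761042² + 38.5²) = √(57006.8350 + 1482.25) = √58489.0850 = 241.845167
L = 4.75 × 241.845167 = 1148.764545
V = π·1² × L = 3.141593 × 1148.764545 = 3608.950257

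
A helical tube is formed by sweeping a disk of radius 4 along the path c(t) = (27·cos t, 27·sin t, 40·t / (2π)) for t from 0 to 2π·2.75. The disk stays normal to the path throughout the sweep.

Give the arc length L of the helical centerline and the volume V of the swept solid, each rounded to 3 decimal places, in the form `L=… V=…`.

L=479.319 V=24093.215

2πR = 2π·27 = 169.646003
per-turn = √(169.646003² + 40²) = √(28779.7664 + 1600) = √30379.7664 = 174.297924
L = 2.75 × 174.297924 = 479.319292
V = π·4² × L = 50.265482 × 479.319292 = 24093.215462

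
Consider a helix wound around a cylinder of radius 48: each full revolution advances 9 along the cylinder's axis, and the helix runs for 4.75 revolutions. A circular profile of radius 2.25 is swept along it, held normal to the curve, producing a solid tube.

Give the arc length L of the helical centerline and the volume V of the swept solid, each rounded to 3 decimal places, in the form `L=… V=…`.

L=1433.204 V=22794.124

2πR = 2π·48 = 301.592895
per-turn = √(301.592895² + 9²) = √(90958.2742 + 81) = √91039.2742 = 301.727152
L = 4.75 × 301.727152 = 1433.203971
V = π·2.25² × L = 15.904313 × 1433.203971 = 22794.124278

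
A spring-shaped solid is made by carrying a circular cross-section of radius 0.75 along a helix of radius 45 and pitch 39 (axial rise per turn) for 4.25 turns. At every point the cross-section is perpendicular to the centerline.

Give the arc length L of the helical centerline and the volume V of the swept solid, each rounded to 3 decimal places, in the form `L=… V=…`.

2πR = 2π·45 = 282.743339
per-turn = √(282.743339² + 39²) = √(79943.7956 + 1521) = √81464.7956 = 285.420384
L = 4.25 × 285.420384 = 1213.036632
V = π·0.75² × L = 1.767146 × 1213.036632 = 2143.612672

L=1213.037 V=2143.613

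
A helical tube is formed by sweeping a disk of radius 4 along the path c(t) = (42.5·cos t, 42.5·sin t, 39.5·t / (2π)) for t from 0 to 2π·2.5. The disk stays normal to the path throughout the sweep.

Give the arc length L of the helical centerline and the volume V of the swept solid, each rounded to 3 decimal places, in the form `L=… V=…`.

2πR = 2π·42.5 = 267.035376
per-turn = √(267.035376² + 39.5²) = √(71307.8918 + 1560.25) = √72868.1418 = 269.940997
L = 2.5 × 269.940997 = 674.852492
V = π·4² × L = 50.265482 × 674.852492 = 33921.786108

L=674.852 V=33921.786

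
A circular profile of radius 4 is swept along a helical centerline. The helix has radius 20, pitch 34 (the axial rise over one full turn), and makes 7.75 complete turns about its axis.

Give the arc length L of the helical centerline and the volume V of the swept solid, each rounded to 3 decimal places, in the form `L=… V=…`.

2πR = 2π·20 = 125.663706
per-turn = √(125.663706² + 34²) = √(15791.3670 + 1156) = √16947.3670 = 130.182053
L = 7.75 × 130.182053 = 1008.910914
V = π·4² × L = 50.265482 × 1008.910914 = 50713.393863

L=1008.911 V=50713.394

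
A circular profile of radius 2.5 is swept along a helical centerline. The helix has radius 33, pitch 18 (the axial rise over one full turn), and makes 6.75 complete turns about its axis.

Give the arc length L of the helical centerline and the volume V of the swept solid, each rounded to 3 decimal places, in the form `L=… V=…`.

L=1404.843 V=27584.037

2πR = 2π·33 = 207.345115
per-turn = √(207.345115² + 18²) = √(42991.9968 + 324) = √43315.9968 = 208.124955
L = 6.75 × 208.124955 = 1404.843444
V = π·2.5² × L = 19.634954 × 1404.843444 = 27584.036525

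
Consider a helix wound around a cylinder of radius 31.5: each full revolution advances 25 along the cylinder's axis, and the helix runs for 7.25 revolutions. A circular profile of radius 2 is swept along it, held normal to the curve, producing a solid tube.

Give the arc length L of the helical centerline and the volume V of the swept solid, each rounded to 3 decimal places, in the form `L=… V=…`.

L=1446.324 V=18175.047

2πR = 2π·31.5 = 197.920337
per-turn = √(197.920337² + 25²) = √(39172.4599 + 625) = √39797.4599 = 199.493007
L = 7.25 × 199.493007 = 1446.324301
V = π·2² × L = 12.566371 × 1446.324301 = 18175.047198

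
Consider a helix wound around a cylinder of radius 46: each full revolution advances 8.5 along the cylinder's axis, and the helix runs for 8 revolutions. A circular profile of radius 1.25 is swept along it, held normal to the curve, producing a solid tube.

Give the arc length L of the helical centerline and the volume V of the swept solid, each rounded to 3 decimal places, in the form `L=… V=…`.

L=2313.212 V=11354.952

2πR = 2π·46 = 289.026524
per-turn = √(289.026524² + 8.5²) = √(83536.3317 + 72.25) = √83608.5817 = 289.151486
L = 8 × 289.151486 = 2313.211885
V = π·1.25² × L = 4.908739 × 2313.211885 = 11354.952288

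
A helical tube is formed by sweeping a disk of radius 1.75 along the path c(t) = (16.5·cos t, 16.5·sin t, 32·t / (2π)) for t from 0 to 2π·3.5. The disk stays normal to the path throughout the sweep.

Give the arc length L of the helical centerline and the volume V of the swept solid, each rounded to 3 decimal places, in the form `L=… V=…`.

L=379.746 V=3653.584

2πR = 2π·16.5 = 103.672558
per-turn = √(103.672558² + 32²) = √(10747.9992 + 1024) = √11771.9992 = 108.498844
L = 3.5 × 108.498844 = 379.745955
V = π·1.75² × L = 9.621128 × 379.745955 = 3653.584248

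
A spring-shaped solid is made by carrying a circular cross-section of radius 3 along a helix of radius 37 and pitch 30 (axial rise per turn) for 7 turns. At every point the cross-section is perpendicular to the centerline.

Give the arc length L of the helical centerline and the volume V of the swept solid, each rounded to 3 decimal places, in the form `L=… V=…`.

2πR = 2π·37 = 232.477856
per-turn = √(232.477856² + 30²) = √(54045.9537 + 900) = √54945.9537 = 234.405533
L = 7 × 234.405533 = 1640.838728
V = π·3² × L = 28.274334 × 1640.838728 = 46393.622043

L=1640.839 V=46393.622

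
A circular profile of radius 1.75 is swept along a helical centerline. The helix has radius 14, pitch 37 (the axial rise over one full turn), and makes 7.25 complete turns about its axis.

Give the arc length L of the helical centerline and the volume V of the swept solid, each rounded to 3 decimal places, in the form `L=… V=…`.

L=691.863 V=6656.503

2πR = 2π·14 = 87.964594
per-turn = √(87.964594² + 37²) = √(7737.7699 + 1369) = √9106.7699 = 95.429397
L = 7.25 × 95.429397 = 691.863130
V = π·1.75² × L = 9.621128 × 691.863130 = 6656.503385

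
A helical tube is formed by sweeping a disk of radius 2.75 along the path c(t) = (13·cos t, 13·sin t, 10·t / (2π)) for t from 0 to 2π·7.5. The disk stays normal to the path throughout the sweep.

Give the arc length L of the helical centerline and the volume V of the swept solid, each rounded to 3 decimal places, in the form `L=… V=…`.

L=617.185 V=14663.251

2πR = 2π·13 = 81.681409
per-turn = √(81.681409² + 10²) = √(6671.8526 + 100) = √6771.8526 = 82.291267
L = 7.5 × 82.291267 = 617.184500
V = π·2.75² × L = 23.758294 × 617.184500 = 14663.251083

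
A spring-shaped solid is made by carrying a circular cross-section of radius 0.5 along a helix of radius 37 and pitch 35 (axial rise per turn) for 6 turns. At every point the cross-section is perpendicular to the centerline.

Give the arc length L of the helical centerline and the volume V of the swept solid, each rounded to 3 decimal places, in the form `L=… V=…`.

2πR = 2π·37 = 232.477856
per-turn = √(232.477856² + 35²) = √(54045.9537 + 1225) = √55270.9537 = 235.097753
L = 6 × 235.097753 = 1410.586521
V = π·0.5² × L = 0.785398 × 1410.586521 = 1107.872063

L=1410.587 V=1107.872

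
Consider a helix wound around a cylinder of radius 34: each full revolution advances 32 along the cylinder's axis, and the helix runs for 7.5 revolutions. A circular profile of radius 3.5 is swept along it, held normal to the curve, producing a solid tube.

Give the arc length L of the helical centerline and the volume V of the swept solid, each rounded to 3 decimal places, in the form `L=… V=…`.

L=1620.088 V=62348.281

2πR = 2π·34 = 213.628300
per-turn = √(213.628300² + 32²) = √(45637.0508 + 1024) = √46661.0508 = 216.011691
L = 7.5 × 216.011691 = 1620.087684
V = π·3.5² × L = 38.484510 × 1620.087684 = 62348.280697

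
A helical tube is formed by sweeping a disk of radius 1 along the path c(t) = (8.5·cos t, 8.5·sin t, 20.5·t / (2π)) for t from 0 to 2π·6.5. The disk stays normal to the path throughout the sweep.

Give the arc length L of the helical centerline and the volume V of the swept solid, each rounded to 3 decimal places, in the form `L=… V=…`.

L=371.841 V=1168.174

2πR = 2π·8.5 = 53.407075
per-turn = √(53.407075² + 20.5²) = √(2852.3157 + 420.25) = √3272.5657 = 57.206343
L = 6.5 × 57.206343 = 371.841229
V = π·1² × L = 3.141593 × 371.841229 = 1168.173674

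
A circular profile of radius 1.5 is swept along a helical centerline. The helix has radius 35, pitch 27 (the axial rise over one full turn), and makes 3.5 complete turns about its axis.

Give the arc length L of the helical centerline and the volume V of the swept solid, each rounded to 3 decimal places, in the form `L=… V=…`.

L=775.470 V=5481.472

2πR = 2π·35 = 219.911486
per-turn = √(219.911486² + 27²) = √(48361.0616 + 729) = √49090.0616 = 221.562771
L = 3.5 × 221.562771 = 775.469699
V = π·1.5² × L = 7.068583 × 775.469699 = 5481.472297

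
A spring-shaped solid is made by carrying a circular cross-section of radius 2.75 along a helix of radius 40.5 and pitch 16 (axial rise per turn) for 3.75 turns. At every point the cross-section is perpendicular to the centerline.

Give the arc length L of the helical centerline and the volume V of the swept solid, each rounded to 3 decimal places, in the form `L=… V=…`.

2πR = 2π·40.5 = 254.469005
per-turn = √(254.469005² + 16²) = √(64754.4745 + 256) = √65010.4745 = 254.971517
L = 3.75 × 254.971517 = 956.143189
V = π·2.75² × L = 23.758294 × 956.143189 = 22716.331407

L=956.143 V=22716.331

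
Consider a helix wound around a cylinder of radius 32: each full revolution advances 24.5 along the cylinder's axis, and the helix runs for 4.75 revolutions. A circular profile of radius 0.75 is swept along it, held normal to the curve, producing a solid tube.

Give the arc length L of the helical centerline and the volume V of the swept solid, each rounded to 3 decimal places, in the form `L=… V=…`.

L=962.108 V=1700.186

2πR = 2π·32 = 201.061930
per-turn = √(201.061930² + 24.5²) = √(40425.8996 + 600.25) = √41026.1496 = 202.549129
L = 4.75 × 202.549129 = 962.108362
V = π·0.75² × L = 1.767146 × 962.108362 = 1700.185817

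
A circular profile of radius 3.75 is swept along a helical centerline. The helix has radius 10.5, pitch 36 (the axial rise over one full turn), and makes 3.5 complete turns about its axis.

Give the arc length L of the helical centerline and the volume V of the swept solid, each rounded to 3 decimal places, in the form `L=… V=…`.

2πR = 2π·10.5 = 65.973446
per-turn = √(65.973446² + 36²) = √(4352.4955 + 1296) = √5648.4955 = 75.156474
L = 3.5 × 75.156474 = 263.047658
V = π·3.75² × L = 44.178647 × 263.047658 = 11621.089545

L=263.048 V=11621.090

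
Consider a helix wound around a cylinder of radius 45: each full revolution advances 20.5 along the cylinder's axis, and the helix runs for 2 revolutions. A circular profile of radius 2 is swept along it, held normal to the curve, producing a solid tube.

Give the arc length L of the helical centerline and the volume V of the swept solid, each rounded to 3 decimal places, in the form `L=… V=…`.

L=566.971 V=7124.768

2πR = 2π·45 = 282.743339
per-turn = √(282.743339² + 20.5²) = √(79943.7956 + 420.25) = √80364.0456 = 283.485530
L = 2 × 283.485530 = 566.971060
V = π·2² × L = 12.566371 × 566.971060 = 7124.768464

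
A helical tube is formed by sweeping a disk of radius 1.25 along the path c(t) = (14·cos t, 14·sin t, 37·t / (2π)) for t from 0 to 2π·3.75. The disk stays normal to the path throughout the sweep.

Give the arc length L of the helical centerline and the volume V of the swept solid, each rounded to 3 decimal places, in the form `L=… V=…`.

L=357.860 V=1756.642

2πR = 2π·14 = 87.964594
per-turn = √(87.964594² + 37²) = √(7737.7699 + 1369) = √9106.7699 = 95.429397
L = 3.75 × 95.429397 = 357.860240
V = π·1.25² × L = 4.908739 × 357.860240 = 1756.642343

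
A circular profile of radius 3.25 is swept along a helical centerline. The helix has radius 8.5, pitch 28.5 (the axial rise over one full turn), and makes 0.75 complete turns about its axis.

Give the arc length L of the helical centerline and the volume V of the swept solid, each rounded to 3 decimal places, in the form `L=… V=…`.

2πR = 2π·8.5 = 53.407075
per-turn = √(53.407075² + 28.5²) = √(2852.3157 + 812.25) = √3664.5657 = 60.535656
L = 0.75 × 60.535656 = 45.401742
V = π·3.25² × L = 33.183072 × 45.401742 = 1506.569297

L=45.402 V=1506.569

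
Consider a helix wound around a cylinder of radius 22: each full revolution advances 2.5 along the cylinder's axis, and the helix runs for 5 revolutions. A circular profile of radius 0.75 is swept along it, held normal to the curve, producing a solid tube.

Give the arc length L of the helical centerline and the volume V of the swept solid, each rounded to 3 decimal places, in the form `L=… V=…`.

L=691.263 V=1221.563

2πR = 2π·22 = 138.230077
per-turn = √(138.230077² + 2.5²) = √(19107.5541 + 6.25) = √19113.8041 = 138.252682
L = 5 × 138.252682 = 691.263411
V = π·0.75² × L = 1.767146 × 691.263411 = 1221.563280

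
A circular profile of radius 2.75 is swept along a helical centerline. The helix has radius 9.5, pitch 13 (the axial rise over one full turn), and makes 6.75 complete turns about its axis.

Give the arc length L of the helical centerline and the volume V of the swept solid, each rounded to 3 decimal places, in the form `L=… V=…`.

2πR = 2π·9.5 = 59.690260
per-turn = √(59.690260² + 13²) = √(3562.9272 + 169) = √3731.9272 = 61.089501
L = 6.75 × 61.089501 = 412.354135
V = π·2.75² × L = 23.758294 × 412.354135 = 9796.830951

L=412.354 V=9796.831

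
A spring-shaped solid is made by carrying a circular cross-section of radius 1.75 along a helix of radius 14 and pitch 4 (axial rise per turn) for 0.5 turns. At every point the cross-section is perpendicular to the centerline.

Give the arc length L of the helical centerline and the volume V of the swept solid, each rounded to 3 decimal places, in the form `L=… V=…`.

2πR = 2π·14 = 87.964594
per-turn = √(87.964594² + 4²) = √(7737.7699 + 16) = √7753.7699 = 88.055493
L = 0.5 × 88.055493 = 44.027747
V = π·1.75² × L = 9.621128 × 44.027747 = 423.596563

L=44.028 V=423.597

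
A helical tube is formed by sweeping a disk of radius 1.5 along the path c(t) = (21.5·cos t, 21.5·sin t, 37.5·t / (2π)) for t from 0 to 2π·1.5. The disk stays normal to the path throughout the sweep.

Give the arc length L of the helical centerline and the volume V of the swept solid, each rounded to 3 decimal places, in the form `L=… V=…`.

L=210.295 V=1486.489

2πR = 2π·21.5 = 135.088484
per-turn = √(135.088484² + 37.5²) = √(18248.8985 + 1406.25) = √19655.1485 = 140.196821
L = 1.5 × 140.196821 = 210.295231
V = π·1.5² × L = 7.068583 × 210.295231 = 1486.489394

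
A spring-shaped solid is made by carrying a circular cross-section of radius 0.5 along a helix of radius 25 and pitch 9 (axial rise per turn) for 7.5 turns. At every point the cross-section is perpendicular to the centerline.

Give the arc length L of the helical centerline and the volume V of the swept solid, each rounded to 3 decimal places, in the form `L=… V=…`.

L=1180.029 V=926.793

2πR = 2π·25 = 157.079633
per-turn = √(157.079633² + 9²) = √(24674.0110 + 81) = √24755.0110 = 157.337252
L = 7.5 × 157.337252 = 1180.029393
V = π·0.5² × L = 0.785398 × 1180.029393 = 926.792918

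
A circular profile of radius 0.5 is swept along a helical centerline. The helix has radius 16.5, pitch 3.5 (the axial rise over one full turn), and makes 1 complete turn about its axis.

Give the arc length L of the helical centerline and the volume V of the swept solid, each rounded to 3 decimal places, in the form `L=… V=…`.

2πR = 2π·16.5 = 103.672558
per-turn = √(103.672558² + 3.5²) = √(10747.9992 + 12.25) = √10760.2492 = 103.731621
L = 1 × 103.731621 = 103.731621
V = π·0.5² × L = 0.785398 × 103.731621 = 81.470625

L=103.732 V=81.471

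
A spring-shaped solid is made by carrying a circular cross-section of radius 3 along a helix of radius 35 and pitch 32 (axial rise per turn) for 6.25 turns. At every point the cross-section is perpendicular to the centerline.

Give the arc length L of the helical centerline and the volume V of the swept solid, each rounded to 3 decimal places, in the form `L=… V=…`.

2πR = 2π·35 = 219.911486
per-turn = √(219.911486² + 32²) = √(48361.0616 + 1024) = √49385.0616 = 222.227500
L = 6.25 × 222.227500 = 1388.921872
V = π·3² × L = 28.274334 × 1388.921872 = 39270.840754

L=1388.922 V=39270.841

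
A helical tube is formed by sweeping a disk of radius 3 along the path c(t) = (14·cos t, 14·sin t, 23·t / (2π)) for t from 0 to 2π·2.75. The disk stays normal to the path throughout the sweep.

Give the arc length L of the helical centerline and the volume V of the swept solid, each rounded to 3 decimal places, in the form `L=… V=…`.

L=250.035 V=7069.570

2πR = 2π·14 = 87.964594
per-turn = √(87.964594² + 23²) = √(7737.7699 + 529) = √8266.7699 = 90.921779
L = 2.75 × 90.921779 = 250.034892
V = π·3² × L = 28.274334 × 250.034892 = 7069.570006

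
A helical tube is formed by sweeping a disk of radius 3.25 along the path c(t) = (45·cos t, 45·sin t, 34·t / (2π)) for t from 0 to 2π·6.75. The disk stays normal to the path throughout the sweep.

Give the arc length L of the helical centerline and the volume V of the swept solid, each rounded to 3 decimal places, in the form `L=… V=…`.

2πR = 2π·45 = 282.743339
per-turn = √(282.743339² + 34²) = √(79943.7956 + 1156) = √81099.7956 = 284.780259
L = 6.75 × 284.780259 = 1922.266745
V = π·3.25² × L = 33.183072 × 1922.266745 = 63786.716581

L=1922.267 V=63786.717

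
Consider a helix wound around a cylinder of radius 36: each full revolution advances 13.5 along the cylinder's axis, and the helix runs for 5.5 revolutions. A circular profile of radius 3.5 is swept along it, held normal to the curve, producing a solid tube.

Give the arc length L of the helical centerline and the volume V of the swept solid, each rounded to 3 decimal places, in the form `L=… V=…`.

L=1246.284 V=47962.647

2πR = 2π·36 = 226.194671
per-turn = √(226.194671² + 13.5²) = √(51164.0292 + 182.25) = √51346.2792 = 226.597174
L = 5.5 × 226.597174 = 1246.284456
V = π·3.5² × L = 38.484510 × 1246.284456 = 47962.646633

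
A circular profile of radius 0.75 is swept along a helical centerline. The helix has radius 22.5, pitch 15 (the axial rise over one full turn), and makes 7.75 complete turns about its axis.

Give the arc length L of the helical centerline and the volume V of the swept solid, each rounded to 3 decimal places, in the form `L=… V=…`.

L=1101.780 V=1947.007

2πR = 2π·22.5 = 141.371669
per-turn = √(141.371669² + 15²) = √(19985.9489 + 225) = √20210.9489 = 142.165217
L = 7.75 × 142.165217 = 1101.780431
V = π·0.75² × L = 1.767146 × 1101.780431 = 1947.006736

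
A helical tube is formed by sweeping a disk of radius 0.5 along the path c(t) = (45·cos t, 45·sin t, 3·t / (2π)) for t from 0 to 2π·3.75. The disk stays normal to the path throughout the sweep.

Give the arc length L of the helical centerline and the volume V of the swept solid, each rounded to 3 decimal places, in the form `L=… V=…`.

2πR = 2π·45 = 282.743339
per-turn = √(282.743339² + 3²) = √(79943.7956 + 9) = √79952.7956 = 282.759254
L = 3.75 × 282.759254 = 1060.347202
V = π·0.5² × L = 0.785398 × 1060.347202 = 832.794745

L=1060.347 V=832.795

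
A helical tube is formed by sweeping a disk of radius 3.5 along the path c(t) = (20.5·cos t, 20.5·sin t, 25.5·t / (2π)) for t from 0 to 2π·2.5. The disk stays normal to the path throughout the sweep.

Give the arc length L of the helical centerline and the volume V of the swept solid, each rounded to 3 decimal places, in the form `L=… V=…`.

L=328.263 V=12633.041

2πR = 2π·20.5 = 128.805299
per-turn = √(128.805299² + 25.5²) = √(16590.8050 + 650.25) = √17241.0550 = 131.305198
L = 2.5 × 131.305198 = 328.262995
V = π·3.5² × L = 38.484510 × 328.262995 = 12633.040507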